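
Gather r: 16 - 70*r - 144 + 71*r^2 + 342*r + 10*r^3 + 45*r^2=10*r^3 + 116*r^2 + 272*r - 128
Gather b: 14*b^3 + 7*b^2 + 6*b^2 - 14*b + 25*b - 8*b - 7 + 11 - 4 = 14*b^3 + 13*b^2 + 3*b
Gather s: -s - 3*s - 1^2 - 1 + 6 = 4 - 4*s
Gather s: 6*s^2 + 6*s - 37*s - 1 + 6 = 6*s^2 - 31*s + 5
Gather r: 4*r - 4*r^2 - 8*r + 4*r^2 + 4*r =0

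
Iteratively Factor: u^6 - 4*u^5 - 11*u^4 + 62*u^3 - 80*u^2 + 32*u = (u + 4)*(u^5 - 8*u^4 + 21*u^3 - 22*u^2 + 8*u) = (u - 2)*(u + 4)*(u^4 - 6*u^3 + 9*u^2 - 4*u) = (u - 2)*(u - 1)*(u + 4)*(u^3 - 5*u^2 + 4*u) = (u - 4)*(u - 2)*(u - 1)*(u + 4)*(u^2 - u) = (u - 4)*(u - 2)*(u - 1)^2*(u + 4)*(u)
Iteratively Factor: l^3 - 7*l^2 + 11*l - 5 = (l - 1)*(l^2 - 6*l + 5) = (l - 1)^2*(l - 5)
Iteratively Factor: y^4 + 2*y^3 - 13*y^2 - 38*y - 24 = (y + 3)*(y^3 - y^2 - 10*y - 8) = (y + 2)*(y + 3)*(y^2 - 3*y - 4) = (y - 4)*(y + 2)*(y + 3)*(y + 1)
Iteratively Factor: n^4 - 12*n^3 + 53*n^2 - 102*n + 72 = (n - 3)*(n^3 - 9*n^2 + 26*n - 24) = (n - 4)*(n - 3)*(n^2 - 5*n + 6) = (n - 4)*(n - 3)^2*(n - 2)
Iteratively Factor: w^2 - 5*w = (w - 5)*(w)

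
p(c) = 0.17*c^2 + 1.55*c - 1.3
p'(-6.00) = -0.49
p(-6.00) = -4.48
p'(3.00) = 2.57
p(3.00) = 4.88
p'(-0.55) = 1.36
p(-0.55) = -2.10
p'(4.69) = 3.14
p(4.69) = 9.71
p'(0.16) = 1.60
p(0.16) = -1.05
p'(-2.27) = 0.78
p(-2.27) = -3.94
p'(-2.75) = 0.62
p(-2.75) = -4.28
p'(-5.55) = -0.34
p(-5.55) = -4.67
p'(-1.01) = 1.21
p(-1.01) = -2.69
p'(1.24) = 1.97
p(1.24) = 0.88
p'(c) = 0.34*c + 1.55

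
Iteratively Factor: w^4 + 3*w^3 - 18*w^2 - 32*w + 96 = (w - 2)*(w^3 + 5*w^2 - 8*w - 48) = (w - 2)*(w + 4)*(w^2 + w - 12) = (w - 3)*(w - 2)*(w + 4)*(w + 4)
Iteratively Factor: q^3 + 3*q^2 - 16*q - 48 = (q + 4)*(q^2 - q - 12) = (q - 4)*(q + 4)*(q + 3)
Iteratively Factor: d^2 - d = (d)*(d - 1)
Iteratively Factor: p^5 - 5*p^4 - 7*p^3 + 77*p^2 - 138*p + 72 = (p - 2)*(p^4 - 3*p^3 - 13*p^2 + 51*p - 36) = (p - 2)*(p + 4)*(p^3 - 7*p^2 + 15*p - 9) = (p - 3)*(p - 2)*(p + 4)*(p^2 - 4*p + 3) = (p - 3)*(p - 2)*(p - 1)*(p + 4)*(p - 3)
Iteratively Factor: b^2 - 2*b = (b - 2)*(b)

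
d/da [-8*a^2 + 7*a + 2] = 7 - 16*a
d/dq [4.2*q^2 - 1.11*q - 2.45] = 8.4*q - 1.11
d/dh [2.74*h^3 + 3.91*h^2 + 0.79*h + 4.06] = 8.22*h^2 + 7.82*h + 0.79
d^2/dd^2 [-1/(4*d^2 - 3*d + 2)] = 2*(16*d^2 - 12*d - (8*d - 3)^2 + 8)/(4*d^2 - 3*d + 2)^3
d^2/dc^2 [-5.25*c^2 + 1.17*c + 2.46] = -10.5000000000000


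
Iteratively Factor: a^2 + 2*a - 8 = (a + 4)*(a - 2)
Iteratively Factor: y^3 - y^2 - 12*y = (y)*(y^2 - y - 12) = y*(y - 4)*(y + 3)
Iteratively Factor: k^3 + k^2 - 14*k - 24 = (k + 2)*(k^2 - k - 12) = (k + 2)*(k + 3)*(k - 4)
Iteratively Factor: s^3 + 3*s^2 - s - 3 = (s + 1)*(s^2 + 2*s - 3) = (s + 1)*(s + 3)*(s - 1)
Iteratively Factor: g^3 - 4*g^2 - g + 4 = (g - 1)*(g^2 - 3*g - 4) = (g - 4)*(g - 1)*(g + 1)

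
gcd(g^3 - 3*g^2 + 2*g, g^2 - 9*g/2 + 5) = g - 2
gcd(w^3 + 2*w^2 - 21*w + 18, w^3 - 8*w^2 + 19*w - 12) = w^2 - 4*w + 3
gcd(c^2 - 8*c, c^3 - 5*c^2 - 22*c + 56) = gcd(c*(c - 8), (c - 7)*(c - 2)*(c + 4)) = 1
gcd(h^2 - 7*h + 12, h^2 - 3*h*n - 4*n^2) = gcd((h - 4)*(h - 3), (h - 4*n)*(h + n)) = 1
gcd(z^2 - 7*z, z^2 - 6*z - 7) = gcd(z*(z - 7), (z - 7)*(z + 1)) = z - 7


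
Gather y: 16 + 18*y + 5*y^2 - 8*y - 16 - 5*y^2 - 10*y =0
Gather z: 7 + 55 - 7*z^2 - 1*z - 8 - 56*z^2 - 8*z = -63*z^2 - 9*z + 54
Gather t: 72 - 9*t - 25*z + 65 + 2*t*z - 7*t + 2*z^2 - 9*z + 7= t*(2*z - 16) + 2*z^2 - 34*z + 144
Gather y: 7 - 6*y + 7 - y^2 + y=-y^2 - 5*y + 14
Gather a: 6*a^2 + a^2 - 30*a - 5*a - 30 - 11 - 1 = 7*a^2 - 35*a - 42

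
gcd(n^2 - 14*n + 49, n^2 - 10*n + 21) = n - 7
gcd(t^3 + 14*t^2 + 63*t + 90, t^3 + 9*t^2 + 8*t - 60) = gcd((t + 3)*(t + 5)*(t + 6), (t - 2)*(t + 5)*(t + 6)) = t^2 + 11*t + 30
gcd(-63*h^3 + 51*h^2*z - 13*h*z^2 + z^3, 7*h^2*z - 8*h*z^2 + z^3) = -7*h + z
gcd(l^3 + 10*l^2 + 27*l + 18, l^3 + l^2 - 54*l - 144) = l^2 + 9*l + 18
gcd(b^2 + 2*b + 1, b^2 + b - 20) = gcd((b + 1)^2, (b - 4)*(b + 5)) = 1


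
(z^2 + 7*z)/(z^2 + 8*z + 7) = z/(z + 1)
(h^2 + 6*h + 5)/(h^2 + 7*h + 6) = (h + 5)/(h + 6)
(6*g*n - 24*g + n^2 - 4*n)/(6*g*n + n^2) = (n - 4)/n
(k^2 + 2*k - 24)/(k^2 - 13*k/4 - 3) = 4*(k + 6)/(4*k + 3)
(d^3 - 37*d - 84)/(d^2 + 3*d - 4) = (d^2 - 4*d - 21)/(d - 1)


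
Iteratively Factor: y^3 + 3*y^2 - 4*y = (y + 4)*(y^2 - y) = (y - 1)*(y + 4)*(y)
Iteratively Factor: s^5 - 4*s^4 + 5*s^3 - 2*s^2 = (s - 2)*(s^4 - 2*s^3 + s^2) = s*(s - 2)*(s^3 - 2*s^2 + s) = s*(s - 2)*(s - 1)*(s^2 - s) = s^2*(s - 2)*(s - 1)*(s - 1)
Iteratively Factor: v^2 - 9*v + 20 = (v - 4)*(v - 5)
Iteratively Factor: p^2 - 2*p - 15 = (p - 5)*(p + 3)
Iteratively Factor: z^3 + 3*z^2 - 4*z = (z - 1)*(z^2 + 4*z) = (z - 1)*(z + 4)*(z)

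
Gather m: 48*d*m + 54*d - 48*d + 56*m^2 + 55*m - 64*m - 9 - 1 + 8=6*d + 56*m^2 + m*(48*d - 9) - 2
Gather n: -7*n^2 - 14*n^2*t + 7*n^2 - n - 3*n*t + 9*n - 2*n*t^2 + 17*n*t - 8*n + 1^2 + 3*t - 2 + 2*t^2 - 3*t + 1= -14*n^2*t + n*(-2*t^2 + 14*t) + 2*t^2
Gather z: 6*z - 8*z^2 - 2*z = -8*z^2 + 4*z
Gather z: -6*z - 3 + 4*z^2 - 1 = 4*z^2 - 6*z - 4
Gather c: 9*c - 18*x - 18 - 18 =9*c - 18*x - 36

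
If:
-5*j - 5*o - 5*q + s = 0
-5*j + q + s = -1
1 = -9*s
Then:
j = q/5 + 8/45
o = -6*q/5 - 1/5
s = -1/9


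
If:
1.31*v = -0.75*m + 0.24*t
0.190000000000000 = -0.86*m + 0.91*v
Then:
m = 1.05813953488372*v - 0.22093023255814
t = 8.76501937984496*v - 0.690406976744186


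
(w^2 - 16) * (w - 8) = w^3 - 8*w^2 - 16*w + 128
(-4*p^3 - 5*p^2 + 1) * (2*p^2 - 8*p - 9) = -8*p^5 + 22*p^4 + 76*p^3 + 47*p^2 - 8*p - 9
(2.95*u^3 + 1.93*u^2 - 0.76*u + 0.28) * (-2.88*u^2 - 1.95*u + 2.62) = -8.496*u^5 - 11.3109*u^4 + 6.1543*u^3 + 5.7322*u^2 - 2.5372*u + 0.7336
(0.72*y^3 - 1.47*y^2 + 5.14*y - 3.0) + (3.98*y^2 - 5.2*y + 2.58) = 0.72*y^3 + 2.51*y^2 - 0.0600000000000005*y - 0.42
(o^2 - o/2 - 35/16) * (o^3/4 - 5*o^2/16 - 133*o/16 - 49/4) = o^5/4 - 7*o^4/16 - 557*o^3/64 - 1897*o^2/256 + 6223*o/256 + 1715/64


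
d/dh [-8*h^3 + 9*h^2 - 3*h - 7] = -24*h^2 + 18*h - 3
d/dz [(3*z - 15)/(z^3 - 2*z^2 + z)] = 3*(-2*z^2 + 15*z - 5)/(z^2*(z^3 - 3*z^2 + 3*z - 1))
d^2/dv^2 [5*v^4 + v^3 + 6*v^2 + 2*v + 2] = 60*v^2 + 6*v + 12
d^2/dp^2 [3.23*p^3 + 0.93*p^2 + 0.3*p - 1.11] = 19.38*p + 1.86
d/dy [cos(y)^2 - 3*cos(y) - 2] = (3 - 2*cos(y))*sin(y)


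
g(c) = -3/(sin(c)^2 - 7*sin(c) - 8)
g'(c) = -3*(-2*sin(c)*cos(c) + 7*cos(c))/(sin(c)^2 - 7*sin(c) - 8)^2 = 3*(2*sin(c) - 7)*cos(c)/((sin(c) - 8)^2*(sin(c) + 1)^2)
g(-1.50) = 133.10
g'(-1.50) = -3757.56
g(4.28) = 3.66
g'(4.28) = 16.49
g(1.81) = 0.22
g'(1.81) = 0.02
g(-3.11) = 0.39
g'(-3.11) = 0.35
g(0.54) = 0.26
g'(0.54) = -0.12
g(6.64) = 0.29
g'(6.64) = -0.17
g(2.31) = 0.24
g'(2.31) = 0.07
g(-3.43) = 0.30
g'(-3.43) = 0.19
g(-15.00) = 0.99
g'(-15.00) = 2.07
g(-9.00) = 0.61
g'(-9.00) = 0.87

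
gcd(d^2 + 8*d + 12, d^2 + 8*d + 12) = d^2 + 8*d + 12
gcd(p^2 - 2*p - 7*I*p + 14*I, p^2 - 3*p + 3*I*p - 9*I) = 1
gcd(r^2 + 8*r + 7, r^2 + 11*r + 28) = r + 7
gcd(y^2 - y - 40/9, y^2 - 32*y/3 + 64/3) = y - 8/3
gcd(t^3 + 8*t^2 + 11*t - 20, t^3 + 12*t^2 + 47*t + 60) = t^2 + 9*t + 20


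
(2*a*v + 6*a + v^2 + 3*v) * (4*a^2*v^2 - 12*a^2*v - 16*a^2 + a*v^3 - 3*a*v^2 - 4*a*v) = 8*a^3*v^3 - 104*a^3*v - 96*a^3 + 6*a^2*v^4 - 78*a^2*v^2 - 72*a^2*v + a*v^5 - 13*a*v^3 - 12*a*v^2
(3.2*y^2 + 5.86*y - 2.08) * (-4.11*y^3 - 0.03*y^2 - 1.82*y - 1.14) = -13.152*y^5 - 24.1806*y^4 + 2.549*y^3 - 14.2508*y^2 - 2.8948*y + 2.3712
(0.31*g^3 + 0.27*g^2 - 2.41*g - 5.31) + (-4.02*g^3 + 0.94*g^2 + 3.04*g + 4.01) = -3.71*g^3 + 1.21*g^2 + 0.63*g - 1.3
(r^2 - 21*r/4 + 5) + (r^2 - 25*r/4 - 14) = 2*r^2 - 23*r/2 - 9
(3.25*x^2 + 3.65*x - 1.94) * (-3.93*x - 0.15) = -12.7725*x^3 - 14.832*x^2 + 7.0767*x + 0.291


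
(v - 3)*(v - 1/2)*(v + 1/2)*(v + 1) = v^4 - 2*v^3 - 13*v^2/4 + v/2 + 3/4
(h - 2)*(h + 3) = h^2 + h - 6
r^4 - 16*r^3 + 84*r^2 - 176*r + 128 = (r - 8)*(r - 4)*(r - 2)^2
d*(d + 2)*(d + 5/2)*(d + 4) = d^4 + 17*d^3/2 + 23*d^2 + 20*d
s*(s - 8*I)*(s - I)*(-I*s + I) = -I*s^4 - 9*s^3 + I*s^3 + 9*s^2 + 8*I*s^2 - 8*I*s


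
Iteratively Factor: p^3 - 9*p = (p)*(p^2 - 9) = p*(p - 3)*(p + 3)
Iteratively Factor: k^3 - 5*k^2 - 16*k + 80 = (k + 4)*(k^2 - 9*k + 20) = (k - 5)*(k + 4)*(k - 4)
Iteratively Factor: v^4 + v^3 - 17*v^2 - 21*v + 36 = (v + 3)*(v^3 - 2*v^2 - 11*v + 12) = (v - 1)*(v + 3)*(v^2 - v - 12) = (v - 4)*(v - 1)*(v + 3)*(v + 3)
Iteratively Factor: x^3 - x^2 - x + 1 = (x - 1)*(x^2 - 1) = (x - 1)*(x + 1)*(x - 1)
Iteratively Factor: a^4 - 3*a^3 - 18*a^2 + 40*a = (a)*(a^3 - 3*a^2 - 18*a + 40) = a*(a - 5)*(a^2 + 2*a - 8) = a*(a - 5)*(a + 4)*(a - 2)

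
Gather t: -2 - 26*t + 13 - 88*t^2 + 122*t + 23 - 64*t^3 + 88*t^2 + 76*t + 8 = -64*t^3 + 172*t + 42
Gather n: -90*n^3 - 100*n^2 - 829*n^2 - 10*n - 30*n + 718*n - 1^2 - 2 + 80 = -90*n^3 - 929*n^2 + 678*n + 77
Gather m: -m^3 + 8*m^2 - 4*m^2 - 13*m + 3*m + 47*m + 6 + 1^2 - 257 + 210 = -m^3 + 4*m^2 + 37*m - 40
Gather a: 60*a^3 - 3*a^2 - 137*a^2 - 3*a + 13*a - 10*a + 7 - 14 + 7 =60*a^3 - 140*a^2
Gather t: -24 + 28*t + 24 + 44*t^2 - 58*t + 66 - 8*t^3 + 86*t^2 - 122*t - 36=-8*t^3 + 130*t^2 - 152*t + 30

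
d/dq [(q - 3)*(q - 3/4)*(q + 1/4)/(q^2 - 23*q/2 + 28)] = (32*q^4 - 736*q^3 + 3934*q^2 - 6308*q + 1383)/(8*(4*q^4 - 92*q^3 + 753*q^2 - 2576*q + 3136))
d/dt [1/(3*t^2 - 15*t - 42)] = (5 - 2*t)/(3*(-t^2 + 5*t + 14)^2)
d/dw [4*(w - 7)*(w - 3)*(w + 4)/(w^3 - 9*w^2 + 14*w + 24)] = 12*(-w^4 + 22*w^3 - 145*w^2 + 408*w - 544)/(w^6 - 18*w^5 + 109*w^4 - 204*w^3 - 236*w^2 + 672*w + 576)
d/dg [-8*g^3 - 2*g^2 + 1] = 4*g*(-6*g - 1)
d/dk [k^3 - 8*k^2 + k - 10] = 3*k^2 - 16*k + 1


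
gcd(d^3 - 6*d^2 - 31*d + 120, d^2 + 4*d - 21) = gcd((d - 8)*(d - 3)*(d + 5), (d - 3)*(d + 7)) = d - 3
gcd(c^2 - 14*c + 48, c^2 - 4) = 1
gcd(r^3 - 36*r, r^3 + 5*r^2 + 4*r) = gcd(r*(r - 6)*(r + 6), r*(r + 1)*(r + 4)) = r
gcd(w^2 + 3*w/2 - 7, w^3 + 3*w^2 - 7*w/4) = w + 7/2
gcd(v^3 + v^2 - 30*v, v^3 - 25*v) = v^2 - 5*v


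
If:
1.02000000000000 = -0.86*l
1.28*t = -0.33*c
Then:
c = -3.87878787878788*t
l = -1.19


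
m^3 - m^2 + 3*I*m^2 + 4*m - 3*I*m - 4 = (m - 1)*(m - I)*(m + 4*I)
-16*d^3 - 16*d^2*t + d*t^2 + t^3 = (-4*d + t)*(d + t)*(4*d + t)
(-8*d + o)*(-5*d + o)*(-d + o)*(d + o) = -40*d^4 + 13*d^3*o + 39*d^2*o^2 - 13*d*o^3 + o^4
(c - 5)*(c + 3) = c^2 - 2*c - 15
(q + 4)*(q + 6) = q^2 + 10*q + 24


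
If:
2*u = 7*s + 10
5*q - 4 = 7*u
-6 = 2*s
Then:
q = -69/10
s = -3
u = -11/2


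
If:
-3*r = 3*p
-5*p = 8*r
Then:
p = 0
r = 0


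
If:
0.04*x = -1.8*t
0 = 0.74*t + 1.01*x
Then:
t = 0.00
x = 0.00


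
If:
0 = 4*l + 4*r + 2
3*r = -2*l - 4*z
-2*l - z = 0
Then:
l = -1/6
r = -1/3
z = 1/3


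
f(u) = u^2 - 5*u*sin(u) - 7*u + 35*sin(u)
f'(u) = -5*u*cos(u) + 2*u - 5*sin(u) + 35*cos(u) - 7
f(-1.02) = -25.99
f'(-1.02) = 16.21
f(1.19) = 20.06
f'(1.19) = 1.53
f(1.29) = 20.07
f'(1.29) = -1.31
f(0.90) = 18.40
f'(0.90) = 9.84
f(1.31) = 20.03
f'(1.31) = -1.88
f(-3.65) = 64.79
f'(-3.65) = -63.25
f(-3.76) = 71.65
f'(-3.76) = -61.26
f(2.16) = 9.67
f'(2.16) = -20.28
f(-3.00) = 22.94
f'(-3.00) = -61.79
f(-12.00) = 278.97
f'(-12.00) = 46.48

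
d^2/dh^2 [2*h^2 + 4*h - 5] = 4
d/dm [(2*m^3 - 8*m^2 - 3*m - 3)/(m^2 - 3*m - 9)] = (2*m^4 - 12*m^3 - 27*m^2 + 150*m + 18)/(m^4 - 6*m^3 - 9*m^2 + 54*m + 81)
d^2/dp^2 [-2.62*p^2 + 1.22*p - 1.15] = -5.24000000000000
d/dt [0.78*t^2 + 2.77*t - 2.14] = 1.56*t + 2.77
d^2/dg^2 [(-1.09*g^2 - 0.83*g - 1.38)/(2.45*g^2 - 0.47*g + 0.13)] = (-12.47442*g^3 - 47.61771*g^2 + 11.12055*g + 0.131108)/(14.706125*g^6 - 8.463525*g^5 + 3.96459*g^4 - 1.001993*g^3 + 0.210366*g^2 - 0.023829*g + 0.002197)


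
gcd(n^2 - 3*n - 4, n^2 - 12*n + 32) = n - 4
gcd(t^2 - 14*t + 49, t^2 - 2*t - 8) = 1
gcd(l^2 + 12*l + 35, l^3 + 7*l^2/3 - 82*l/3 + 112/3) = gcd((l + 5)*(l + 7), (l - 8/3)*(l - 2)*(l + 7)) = l + 7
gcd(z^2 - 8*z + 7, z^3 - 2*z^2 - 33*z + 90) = 1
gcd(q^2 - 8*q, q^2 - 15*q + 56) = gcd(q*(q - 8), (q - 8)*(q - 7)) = q - 8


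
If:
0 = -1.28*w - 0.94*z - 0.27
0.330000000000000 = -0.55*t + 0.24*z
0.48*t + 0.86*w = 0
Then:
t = -1.09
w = 0.61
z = -1.11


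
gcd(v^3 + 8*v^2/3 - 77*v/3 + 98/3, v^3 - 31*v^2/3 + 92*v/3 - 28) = v^2 - 13*v/3 + 14/3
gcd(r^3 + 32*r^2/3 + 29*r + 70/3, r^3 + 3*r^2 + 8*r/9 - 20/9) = r^2 + 11*r/3 + 10/3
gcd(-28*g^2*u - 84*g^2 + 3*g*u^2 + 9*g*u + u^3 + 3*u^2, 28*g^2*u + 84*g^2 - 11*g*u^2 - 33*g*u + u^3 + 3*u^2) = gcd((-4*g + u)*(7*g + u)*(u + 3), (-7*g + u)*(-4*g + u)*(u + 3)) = -4*g*u - 12*g + u^2 + 3*u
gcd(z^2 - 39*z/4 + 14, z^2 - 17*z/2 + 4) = z - 8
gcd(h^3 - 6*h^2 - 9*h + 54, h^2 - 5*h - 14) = 1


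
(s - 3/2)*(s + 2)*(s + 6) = s^3 + 13*s^2/2 - 18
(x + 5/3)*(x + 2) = x^2 + 11*x/3 + 10/3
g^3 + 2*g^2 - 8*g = g*(g - 2)*(g + 4)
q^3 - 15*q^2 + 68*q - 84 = (q - 7)*(q - 6)*(q - 2)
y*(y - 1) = y^2 - y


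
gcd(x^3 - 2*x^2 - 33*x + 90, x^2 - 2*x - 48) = x + 6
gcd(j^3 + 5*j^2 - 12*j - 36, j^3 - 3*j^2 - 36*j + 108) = j^2 + 3*j - 18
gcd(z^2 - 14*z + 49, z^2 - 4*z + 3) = 1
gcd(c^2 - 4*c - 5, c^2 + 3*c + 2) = c + 1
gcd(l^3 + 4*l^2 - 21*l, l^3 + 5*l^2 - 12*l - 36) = l - 3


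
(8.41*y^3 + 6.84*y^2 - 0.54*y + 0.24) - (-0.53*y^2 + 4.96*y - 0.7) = 8.41*y^3 + 7.37*y^2 - 5.5*y + 0.94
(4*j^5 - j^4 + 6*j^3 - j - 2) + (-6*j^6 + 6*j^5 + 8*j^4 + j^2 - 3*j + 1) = -6*j^6 + 10*j^5 + 7*j^4 + 6*j^3 + j^2 - 4*j - 1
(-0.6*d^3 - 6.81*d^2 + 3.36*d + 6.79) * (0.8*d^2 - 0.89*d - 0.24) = -0.48*d^5 - 4.914*d^4 + 8.8929*d^3 + 4.076*d^2 - 6.8495*d - 1.6296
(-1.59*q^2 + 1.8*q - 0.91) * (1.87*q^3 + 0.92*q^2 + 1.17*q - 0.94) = -2.9733*q^5 + 1.9032*q^4 - 1.906*q^3 + 2.7634*q^2 - 2.7567*q + 0.8554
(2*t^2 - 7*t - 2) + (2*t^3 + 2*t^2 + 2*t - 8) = 2*t^3 + 4*t^2 - 5*t - 10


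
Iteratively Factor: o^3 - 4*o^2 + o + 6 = (o + 1)*(o^2 - 5*o + 6) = (o - 2)*(o + 1)*(o - 3)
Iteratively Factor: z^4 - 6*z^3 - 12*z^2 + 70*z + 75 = (z + 3)*(z^3 - 9*z^2 + 15*z + 25) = (z - 5)*(z + 3)*(z^2 - 4*z - 5) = (z - 5)*(z + 1)*(z + 3)*(z - 5)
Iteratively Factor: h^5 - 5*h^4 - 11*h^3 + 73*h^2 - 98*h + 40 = (h - 1)*(h^4 - 4*h^3 - 15*h^2 + 58*h - 40) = (h - 2)*(h - 1)*(h^3 - 2*h^2 - 19*h + 20) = (h - 5)*(h - 2)*(h - 1)*(h^2 + 3*h - 4) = (h - 5)*(h - 2)*(h - 1)*(h + 4)*(h - 1)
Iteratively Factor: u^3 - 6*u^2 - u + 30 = (u - 5)*(u^2 - u - 6) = (u - 5)*(u - 3)*(u + 2)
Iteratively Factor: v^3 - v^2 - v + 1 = (v + 1)*(v^2 - 2*v + 1) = (v - 1)*(v + 1)*(v - 1)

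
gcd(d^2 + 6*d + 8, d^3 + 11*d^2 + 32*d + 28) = d + 2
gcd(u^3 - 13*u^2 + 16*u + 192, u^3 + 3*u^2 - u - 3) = u + 3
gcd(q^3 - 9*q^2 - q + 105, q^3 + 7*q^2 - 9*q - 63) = q + 3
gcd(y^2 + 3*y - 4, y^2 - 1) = y - 1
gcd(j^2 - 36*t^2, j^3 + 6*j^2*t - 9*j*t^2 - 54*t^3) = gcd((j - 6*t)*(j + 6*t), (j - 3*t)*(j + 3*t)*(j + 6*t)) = j + 6*t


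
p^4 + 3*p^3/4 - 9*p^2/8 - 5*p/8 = p*(p - 1)*(p + 1/2)*(p + 5/4)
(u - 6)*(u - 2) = u^2 - 8*u + 12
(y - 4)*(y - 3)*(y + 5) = y^3 - 2*y^2 - 23*y + 60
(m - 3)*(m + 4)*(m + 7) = m^3 + 8*m^2 - 5*m - 84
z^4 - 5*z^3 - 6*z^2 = z^2*(z - 6)*(z + 1)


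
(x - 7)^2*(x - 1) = x^3 - 15*x^2 + 63*x - 49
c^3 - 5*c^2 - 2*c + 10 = (c - 5)*(c - sqrt(2))*(c + sqrt(2))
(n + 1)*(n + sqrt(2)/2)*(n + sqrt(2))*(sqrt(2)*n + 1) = sqrt(2)*n^4 + sqrt(2)*n^3 + 4*n^3 + 5*sqrt(2)*n^2/2 + 4*n^2 + n + 5*sqrt(2)*n/2 + 1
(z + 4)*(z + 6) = z^2 + 10*z + 24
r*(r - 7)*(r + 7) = r^3 - 49*r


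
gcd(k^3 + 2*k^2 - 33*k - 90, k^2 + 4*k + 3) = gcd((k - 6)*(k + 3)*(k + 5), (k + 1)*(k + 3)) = k + 3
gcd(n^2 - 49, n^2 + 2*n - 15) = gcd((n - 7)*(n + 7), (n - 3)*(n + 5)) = 1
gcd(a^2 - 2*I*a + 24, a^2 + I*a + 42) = a - 6*I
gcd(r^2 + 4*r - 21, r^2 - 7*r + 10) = 1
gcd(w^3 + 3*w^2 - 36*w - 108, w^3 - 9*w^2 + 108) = w^2 - 3*w - 18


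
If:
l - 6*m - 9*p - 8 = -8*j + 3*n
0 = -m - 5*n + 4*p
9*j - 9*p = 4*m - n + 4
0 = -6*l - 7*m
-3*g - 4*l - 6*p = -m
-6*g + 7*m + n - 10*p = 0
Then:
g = 400/633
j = -1668/3587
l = 1960/3587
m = -1680/3587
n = -1840/3587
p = -160/211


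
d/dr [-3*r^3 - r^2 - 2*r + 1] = -9*r^2 - 2*r - 2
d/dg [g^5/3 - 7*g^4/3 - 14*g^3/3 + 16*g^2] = g*(5*g^3 - 28*g^2 - 42*g + 96)/3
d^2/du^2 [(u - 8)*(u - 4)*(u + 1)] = 6*u - 22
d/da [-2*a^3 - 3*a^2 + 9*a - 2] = -6*a^2 - 6*a + 9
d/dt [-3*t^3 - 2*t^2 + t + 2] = -9*t^2 - 4*t + 1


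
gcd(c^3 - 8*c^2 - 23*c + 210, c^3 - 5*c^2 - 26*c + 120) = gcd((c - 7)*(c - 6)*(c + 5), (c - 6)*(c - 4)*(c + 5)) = c^2 - c - 30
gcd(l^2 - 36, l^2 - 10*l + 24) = l - 6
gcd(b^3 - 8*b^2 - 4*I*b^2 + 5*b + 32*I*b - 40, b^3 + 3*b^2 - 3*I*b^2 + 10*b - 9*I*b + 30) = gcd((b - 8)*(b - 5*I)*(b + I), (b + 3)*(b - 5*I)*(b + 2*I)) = b - 5*I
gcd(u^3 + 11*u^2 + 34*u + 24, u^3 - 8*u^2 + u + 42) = 1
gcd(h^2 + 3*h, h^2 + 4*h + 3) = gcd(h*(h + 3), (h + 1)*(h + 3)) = h + 3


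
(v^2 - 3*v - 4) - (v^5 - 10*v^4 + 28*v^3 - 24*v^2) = -v^5 + 10*v^4 - 28*v^3 + 25*v^2 - 3*v - 4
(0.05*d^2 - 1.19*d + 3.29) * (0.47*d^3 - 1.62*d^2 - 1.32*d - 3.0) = 0.0235*d^5 - 0.6403*d^4 + 3.4081*d^3 - 3.909*d^2 - 0.772800000000001*d - 9.87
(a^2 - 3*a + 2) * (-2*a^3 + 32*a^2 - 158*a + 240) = -2*a^5 + 38*a^4 - 258*a^3 + 778*a^2 - 1036*a + 480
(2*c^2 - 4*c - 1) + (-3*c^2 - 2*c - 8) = -c^2 - 6*c - 9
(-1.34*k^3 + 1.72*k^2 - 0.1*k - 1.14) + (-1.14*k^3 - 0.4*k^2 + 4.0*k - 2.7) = -2.48*k^3 + 1.32*k^2 + 3.9*k - 3.84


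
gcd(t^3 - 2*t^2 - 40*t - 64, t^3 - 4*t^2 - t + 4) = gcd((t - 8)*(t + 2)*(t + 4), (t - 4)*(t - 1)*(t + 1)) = 1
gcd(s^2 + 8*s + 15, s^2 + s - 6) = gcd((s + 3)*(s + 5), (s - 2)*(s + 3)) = s + 3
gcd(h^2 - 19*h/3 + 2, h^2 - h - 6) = 1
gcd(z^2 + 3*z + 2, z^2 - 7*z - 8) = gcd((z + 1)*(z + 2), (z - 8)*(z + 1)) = z + 1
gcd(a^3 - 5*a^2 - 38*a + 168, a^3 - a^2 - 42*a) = a^2 - a - 42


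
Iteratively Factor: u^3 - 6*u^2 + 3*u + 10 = (u + 1)*(u^2 - 7*u + 10) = (u - 2)*(u + 1)*(u - 5)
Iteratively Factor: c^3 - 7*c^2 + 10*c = (c - 5)*(c^2 - 2*c) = (c - 5)*(c - 2)*(c)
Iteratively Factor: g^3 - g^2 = (g - 1)*(g^2) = g*(g - 1)*(g)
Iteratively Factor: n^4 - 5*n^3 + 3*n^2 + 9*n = (n + 1)*(n^3 - 6*n^2 + 9*n) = (n - 3)*(n + 1)*(n^2 - 3*n) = (n - 3)^2*(n + 1)*(n)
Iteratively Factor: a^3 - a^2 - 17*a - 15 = (a + 3)*(a^2 - 4*a - 5) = (a - 5)*(a + 3)*(a + 1)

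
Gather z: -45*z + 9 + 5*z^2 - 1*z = 5*z^2 - 46*z + 9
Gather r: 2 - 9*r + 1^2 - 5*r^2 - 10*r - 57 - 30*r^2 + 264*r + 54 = -35*r^2 + 245*r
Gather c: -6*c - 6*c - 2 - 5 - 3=-12*c - 10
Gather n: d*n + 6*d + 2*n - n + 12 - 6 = 6*d + n*(d + 1) + 6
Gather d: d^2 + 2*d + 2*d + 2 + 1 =d^2 + 4*d + 3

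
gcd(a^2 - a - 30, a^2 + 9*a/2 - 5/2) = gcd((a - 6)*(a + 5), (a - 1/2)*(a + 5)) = a + 5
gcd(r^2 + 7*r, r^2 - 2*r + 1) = 1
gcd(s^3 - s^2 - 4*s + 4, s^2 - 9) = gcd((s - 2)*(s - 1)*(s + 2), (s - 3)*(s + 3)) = 1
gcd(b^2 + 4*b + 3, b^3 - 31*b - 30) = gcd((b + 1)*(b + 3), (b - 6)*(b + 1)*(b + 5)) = b + 1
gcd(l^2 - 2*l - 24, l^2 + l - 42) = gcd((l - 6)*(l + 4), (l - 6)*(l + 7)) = l - 6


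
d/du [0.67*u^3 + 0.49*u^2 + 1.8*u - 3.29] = 2.01*u^2 + 0.98*u + 1.8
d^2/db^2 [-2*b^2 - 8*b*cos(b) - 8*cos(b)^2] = 8*b*cos(b) - 32*sin(b)^2 + 16*sin(b) + 12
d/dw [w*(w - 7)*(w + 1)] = 3*w^2 - 12*w - 7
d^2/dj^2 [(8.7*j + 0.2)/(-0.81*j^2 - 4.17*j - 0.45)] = (-(1.62*j + 4.17)*(3.24*j + 8.34)*(8.7*j + 0.2) + (42.282*j + 72.882)*(0.81*j^2 + 4.17*j + 0.45))/(0.81*j^2 + 4.17*j + 0.45)^3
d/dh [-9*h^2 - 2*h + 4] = -18*h - 2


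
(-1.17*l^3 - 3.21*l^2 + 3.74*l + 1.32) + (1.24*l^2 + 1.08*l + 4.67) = -1.17*l^3 - 1.97*l^2 + 4.82*l + 5.99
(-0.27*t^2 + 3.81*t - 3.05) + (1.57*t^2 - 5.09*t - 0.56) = 1.3*t^2 - 1.28*t - 3.61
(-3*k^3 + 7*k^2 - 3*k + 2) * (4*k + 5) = -12*k^4 + 13*k^3 + 23*k^2 - 7*k + 10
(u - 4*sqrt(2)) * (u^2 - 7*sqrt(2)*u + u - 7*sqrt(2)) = u^3 - 11*sqrt(2)*u^2 + u^2 - 11*sqrt(2)*u + 56*u + 56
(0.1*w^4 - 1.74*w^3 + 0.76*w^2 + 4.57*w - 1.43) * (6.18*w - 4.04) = 0.618*w^5 - 11.1572*w^4 + 11.7264*w^3 + 25.1722*w^2 - 27.3002*w + 5.7772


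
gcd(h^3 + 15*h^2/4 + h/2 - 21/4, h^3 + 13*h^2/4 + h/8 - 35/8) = h^2 + 3*h/4 - 7/4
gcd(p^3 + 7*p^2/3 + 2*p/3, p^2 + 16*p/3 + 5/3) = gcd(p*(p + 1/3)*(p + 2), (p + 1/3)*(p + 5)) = p + 1/3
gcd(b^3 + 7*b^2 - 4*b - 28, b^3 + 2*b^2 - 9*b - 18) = b + 2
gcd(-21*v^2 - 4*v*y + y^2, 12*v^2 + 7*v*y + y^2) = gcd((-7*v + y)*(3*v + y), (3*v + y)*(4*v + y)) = 3*v + y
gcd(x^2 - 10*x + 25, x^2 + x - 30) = x - 5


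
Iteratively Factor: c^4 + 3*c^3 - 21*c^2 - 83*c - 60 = (c - 5)*(c^3 + 8*c^2 + 19*c + 12) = (c - 5)*(c + 4)*(c^2 + 4*c + 3) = (c - 5)*(c + 1)*(c + 4)*(c + 3)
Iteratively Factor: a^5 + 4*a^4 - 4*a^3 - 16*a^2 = (a)*(a^4 + 4*a^3 - 4*a^2 - 16*a) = a*(a + 2)*(a^3 + 2*a^2 - 8*a) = a*(a - 2)*(a + 2)*(a^2 + 4*a) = a^2*(a - 2)*(a + 2)*(a + 4)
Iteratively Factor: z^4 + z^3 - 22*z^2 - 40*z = (z)*(z^3 + z^2 - 22*z - 40) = z*(z + 2)*(z^2 - z - 20) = z*(z + 2)*(z + 4)*(z - 5)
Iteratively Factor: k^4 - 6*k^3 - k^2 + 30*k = (k - 5)*(k^3 - k^2 - 6*k) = (k - 5)*(k - 3)*(k^2 + 2*k) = (k - 5)*(k - 3)*(k + 2)*(k)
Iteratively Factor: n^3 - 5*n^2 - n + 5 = (n - 5)*(n^2 - 1) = (n - 5)*(n - 1)*(n + 1)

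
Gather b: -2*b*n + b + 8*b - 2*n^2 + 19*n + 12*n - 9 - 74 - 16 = b*(9 - 2*n) - 2*n^2 + 31*n - 99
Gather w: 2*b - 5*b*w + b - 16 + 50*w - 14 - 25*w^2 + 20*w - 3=3*b - 25*w^2 + w*(70 - 5*b) - 33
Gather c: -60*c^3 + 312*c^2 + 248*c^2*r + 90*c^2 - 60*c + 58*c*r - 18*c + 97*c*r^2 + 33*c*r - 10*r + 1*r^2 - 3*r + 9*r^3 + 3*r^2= -60*c^3 + c^2*(248*r + 402) + c*(97*r^2 + 91*r - 78) + 9*r^3 + 4*r^2 - 13*r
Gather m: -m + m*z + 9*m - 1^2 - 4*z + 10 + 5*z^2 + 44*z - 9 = m*(z + 8) + 5*z^2 + 40*z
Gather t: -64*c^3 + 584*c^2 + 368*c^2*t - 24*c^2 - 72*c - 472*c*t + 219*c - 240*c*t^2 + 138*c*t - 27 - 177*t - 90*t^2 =-64*c^3 + 560*c^2 + 147*c + t^2*(-240*c - 90) + t*(368*c^2 - 334*c - 177) - 27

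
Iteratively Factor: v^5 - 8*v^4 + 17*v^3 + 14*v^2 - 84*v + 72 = (v - 2)*(v^4 - 6*v^3 + 5*v^2 + 24*v - 36) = (v - 2)^2*(v^3 - 4*v^2 - 3*v + 18) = (v - 2)^2*(v + 2)*(v^2 - 6*v + 9) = (v - 3)*(v - 2)^2*(v + 2)*(v - 3)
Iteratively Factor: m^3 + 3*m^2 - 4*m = (m)*(m^2 + 3*m - 4) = m*(m + 4)*(m - 1)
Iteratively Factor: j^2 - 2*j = (j - 2)*(j)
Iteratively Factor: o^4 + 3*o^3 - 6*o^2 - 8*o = (o + 1)*(o^3 + 2*o^2 - 8*o) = (o - 2)*(o + 1)*(o^2 + 4*o) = (o - 2)*(o + 1)*(o + 4)*(o)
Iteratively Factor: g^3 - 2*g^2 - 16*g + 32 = (g - 2)*(g^2 - 16) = (g - 4)*(g - 2)*(g + 4)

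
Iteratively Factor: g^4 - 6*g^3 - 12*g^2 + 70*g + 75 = (g + 1)*(g^3 - 7*g^2 - 5*g + 75) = (g + 1)*(g + 3)*(g^2 - 10*g + 25) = (g - 5)*(g + 1)*(g + 3)*(g - 5)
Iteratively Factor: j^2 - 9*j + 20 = (j - 4)*(j - 5)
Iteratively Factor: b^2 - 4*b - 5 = (b - 5)*(b + 1)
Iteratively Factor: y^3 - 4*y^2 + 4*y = (y)*(y^2 - 4*y + 4) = y*(y - 2)*(y - 2)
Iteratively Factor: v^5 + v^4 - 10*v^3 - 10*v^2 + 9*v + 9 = (v - 1)*(v^4 + 2*v^3 - 8*v^2 - 18*v - 9) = (v - 3)*(v - 1)*(v^3 + 5*v^2 + 7*v + 3) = (v - 3)*(v - 1)*(v + 3)*(v^2 + 2*v + 1) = (v - 3)*(v - 1)*(v + 1)*(v + 3)*(v + 1)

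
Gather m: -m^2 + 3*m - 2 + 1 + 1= -m^2 + 3*m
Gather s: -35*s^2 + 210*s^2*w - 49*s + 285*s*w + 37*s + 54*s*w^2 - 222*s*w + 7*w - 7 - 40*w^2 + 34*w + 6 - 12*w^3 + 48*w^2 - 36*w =s^2*(210*w - 35) + s*(54*w^2 + 63*w - 12) - 12*w^3 + 8*w^2 + 5*w - 1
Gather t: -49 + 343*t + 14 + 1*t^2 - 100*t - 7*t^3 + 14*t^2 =-7*t^3 + 15*t^2 + 243*t - 35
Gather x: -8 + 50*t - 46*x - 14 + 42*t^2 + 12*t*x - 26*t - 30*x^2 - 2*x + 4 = 42*t^2 + 24*t - 30*x^2 + x*(12*t - 48) - 18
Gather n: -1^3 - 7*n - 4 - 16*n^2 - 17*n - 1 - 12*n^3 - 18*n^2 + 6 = -12*n^3 - 34*n^2 - 24*n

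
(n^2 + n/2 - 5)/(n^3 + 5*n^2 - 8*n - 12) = (n + 5/2)/(n^2 + 7*n + 6)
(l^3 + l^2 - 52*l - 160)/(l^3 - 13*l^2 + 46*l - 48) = (l^2 + 9*l + 20)/(l^2 - 5*l + 6)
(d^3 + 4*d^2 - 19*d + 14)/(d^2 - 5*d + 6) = (d^2 + 6*d - 7)/(d - 3)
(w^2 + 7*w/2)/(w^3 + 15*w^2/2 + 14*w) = 1/(w + 4)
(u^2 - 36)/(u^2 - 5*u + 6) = (u^2 - 36)/(u^2 - 5*u + 6)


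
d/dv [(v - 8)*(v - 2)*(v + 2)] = 3*v^2 - 16*v - 4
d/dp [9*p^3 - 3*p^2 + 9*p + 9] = 27*p^2 - 6*p + 9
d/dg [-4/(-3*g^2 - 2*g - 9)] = 8*(-3*g - 1)/(3*g^2 + 2*g + 9)^2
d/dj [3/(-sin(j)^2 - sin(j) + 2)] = 3*(2*sin(j) + 1)*cos(j)/(sin(j)^2 + sin(j) - 2)^2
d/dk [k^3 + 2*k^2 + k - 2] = 3*k^2 + 4*k + 1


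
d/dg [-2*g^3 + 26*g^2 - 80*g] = -6*g^2 + 52*g - 80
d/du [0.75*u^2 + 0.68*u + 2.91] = 1.5*u + 0.68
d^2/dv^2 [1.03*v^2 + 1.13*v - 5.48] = 2.06000000000000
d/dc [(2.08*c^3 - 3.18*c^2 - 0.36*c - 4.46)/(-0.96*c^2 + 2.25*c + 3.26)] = (-1.9968*c^4 + 9.36*c^3 + 12.8418*c^2 - 29.2968*c + 8.8614)/(0.9216*c^4 - 4.32*c^3 - 1.1967*c^2 + 14.67*c + 10.6276)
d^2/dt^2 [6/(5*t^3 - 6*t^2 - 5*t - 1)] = 12*(3*(2 - 5*t)*(-5*t^3 + 6*t^2 + 5*t + 1) - (-15*t^2 + 12*t + 5)^2)/(-5*t^3 + 6*t^2 + 5*t + 1)^3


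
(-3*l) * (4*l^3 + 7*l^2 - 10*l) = -12*l^4 - 21*l^3 + 30*l^2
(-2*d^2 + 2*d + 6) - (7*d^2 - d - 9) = -9*d^2 + 3*d + 15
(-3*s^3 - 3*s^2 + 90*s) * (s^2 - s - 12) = -3*s^5 + 129*s^3 - 54*s^2 - 1080*s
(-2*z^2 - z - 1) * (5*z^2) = -10*z^4 - 5*z^3 - 5*z^2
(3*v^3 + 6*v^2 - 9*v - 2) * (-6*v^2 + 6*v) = -18*v^5 - 18*v^4 + 90*v^3 - 42*v^2 - 12*v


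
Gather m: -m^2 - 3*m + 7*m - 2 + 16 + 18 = -m^2 + 4*m + 32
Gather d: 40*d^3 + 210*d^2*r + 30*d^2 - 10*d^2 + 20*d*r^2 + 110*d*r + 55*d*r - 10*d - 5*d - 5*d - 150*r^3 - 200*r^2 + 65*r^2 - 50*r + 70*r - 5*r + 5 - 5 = 40*d^3 + d^2*(210*r + 20) + d*(20*r^2 + 165*r - 20) - 150*r^3 - 135*r^2 + 15*r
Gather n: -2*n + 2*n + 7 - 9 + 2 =0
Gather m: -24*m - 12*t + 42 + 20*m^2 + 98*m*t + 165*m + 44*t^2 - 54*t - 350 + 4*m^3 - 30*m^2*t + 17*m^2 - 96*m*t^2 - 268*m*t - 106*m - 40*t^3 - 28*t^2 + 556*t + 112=4*m^3 + m^2*(37 - 30*t) + m*(-96*t^2 - 170*t + 35) - 40*t^3 + 16*t^2 + 490*t - 196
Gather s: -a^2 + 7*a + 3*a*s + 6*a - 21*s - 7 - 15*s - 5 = -a^2 + 13*a + s*(3*a - 36) - 12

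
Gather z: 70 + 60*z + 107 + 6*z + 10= 66*z + 187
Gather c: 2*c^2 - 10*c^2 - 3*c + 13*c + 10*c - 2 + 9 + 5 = -8*c^2 + 20*c + 12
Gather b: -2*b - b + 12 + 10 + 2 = 24 - 3*b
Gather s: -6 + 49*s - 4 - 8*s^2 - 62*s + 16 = -8*s^2 - 13*s + 6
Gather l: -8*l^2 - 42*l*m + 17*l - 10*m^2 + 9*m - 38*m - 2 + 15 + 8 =-8*l^2 + l*(17 - 42*m) - 10*m^2 - 29*m + 21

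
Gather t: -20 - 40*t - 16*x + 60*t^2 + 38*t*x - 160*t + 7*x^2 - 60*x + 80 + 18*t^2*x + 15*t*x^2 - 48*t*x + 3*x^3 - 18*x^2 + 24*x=t^2*(18*x + 60) + t*(15*x^2 - 10*x - 200) + 3*x^3 - 11*x^2 - 52*x + 60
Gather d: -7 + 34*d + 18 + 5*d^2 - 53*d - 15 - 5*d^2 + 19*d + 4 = 0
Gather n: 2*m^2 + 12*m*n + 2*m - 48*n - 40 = 2*m^2 + 2*m + n*(12*m - 48) - 40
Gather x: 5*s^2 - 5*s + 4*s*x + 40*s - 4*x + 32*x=5*s^2 + 35*s + x*(4*s + 28)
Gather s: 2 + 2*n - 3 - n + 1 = n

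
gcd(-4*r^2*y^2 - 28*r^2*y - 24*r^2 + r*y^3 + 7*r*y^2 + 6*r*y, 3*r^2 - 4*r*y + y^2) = 1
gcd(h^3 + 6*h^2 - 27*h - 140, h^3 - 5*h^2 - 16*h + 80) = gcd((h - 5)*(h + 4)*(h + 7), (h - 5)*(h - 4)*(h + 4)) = h^2 - h - 20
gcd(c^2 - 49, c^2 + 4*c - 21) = c + 7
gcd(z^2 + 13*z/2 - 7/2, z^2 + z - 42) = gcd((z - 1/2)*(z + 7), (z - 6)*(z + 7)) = z + 7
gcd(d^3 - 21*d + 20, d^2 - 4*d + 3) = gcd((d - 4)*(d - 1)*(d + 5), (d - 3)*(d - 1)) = d - 1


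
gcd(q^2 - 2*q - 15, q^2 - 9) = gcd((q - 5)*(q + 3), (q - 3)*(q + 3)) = q + 3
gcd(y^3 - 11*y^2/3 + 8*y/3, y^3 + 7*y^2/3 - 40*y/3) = y^2 - 8*y/3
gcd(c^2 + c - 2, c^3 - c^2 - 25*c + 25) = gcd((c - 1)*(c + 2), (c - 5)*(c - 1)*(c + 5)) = c - 1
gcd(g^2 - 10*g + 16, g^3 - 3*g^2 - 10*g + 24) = g - 2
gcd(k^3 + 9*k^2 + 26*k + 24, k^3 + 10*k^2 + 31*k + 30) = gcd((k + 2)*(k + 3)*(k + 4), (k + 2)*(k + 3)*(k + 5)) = k^2 + 5*k + 6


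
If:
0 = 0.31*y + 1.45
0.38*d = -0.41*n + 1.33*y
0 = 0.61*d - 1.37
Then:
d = 2.25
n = -17.25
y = -4.68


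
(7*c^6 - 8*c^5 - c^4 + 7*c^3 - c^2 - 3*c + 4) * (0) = 0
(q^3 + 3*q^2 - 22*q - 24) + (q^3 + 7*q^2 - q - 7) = 2*q^3 + 10*q^2 - 23*q - 31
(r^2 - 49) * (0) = 0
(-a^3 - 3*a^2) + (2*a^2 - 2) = -a^3 - a^2 - 2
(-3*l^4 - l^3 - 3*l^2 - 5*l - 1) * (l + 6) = -3*l^5 - 19*l^4 - 9*l^3 - 23*l^2 - 31*l - 6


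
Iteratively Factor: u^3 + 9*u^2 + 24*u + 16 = (u + 1)*(u^2 + 8*u + 16) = (u + 1)*(u + 4)*(u + 4)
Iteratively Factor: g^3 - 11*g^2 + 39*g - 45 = (g - 5)*(g^2 - 6*g + 9) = (g - 5)*(g - 3)*(g - 3)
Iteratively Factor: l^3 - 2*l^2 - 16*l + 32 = (l - 2)*(l^2 - 16) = (l - 4)*(l - 2)*(l + 4)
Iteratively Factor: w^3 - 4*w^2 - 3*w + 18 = (w - 3)*(w^2 - w - 6) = (w - 3)*(w + 2)*(w - 3)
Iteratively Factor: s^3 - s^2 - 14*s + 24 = (s - 3)*(s^2 + 2*s - 8) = (s - 3)*(s + 4)*(s - 2)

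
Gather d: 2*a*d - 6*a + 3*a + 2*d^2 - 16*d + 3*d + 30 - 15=-3*a + 2*d^2 + d*(2*a - 13) + 15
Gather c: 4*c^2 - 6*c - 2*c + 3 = 4*c^2 - 8*c + 3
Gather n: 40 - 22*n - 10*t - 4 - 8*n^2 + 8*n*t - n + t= -8*n^2 + n*(8*t - 23) - 9*t + 36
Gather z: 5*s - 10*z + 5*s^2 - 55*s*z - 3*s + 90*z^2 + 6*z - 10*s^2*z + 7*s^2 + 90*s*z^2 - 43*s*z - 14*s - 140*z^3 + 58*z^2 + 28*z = 12*s^2 - 12*s - 140*z^3 + z^2*(90*s + 148) + z*(-10*s^2 - 98*s + 24)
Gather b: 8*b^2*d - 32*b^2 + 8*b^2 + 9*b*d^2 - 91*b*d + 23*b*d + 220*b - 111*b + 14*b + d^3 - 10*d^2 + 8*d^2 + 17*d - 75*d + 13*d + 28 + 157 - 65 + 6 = b^2*(8*d - 24) + b*(9*d^2 - 68*d + 123) + d^3 - 2*d^2 - 45*d + 126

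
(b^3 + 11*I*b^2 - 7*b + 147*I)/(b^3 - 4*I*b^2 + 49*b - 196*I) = (b^2 + 4*I*b + 21)/(b^2 - 11*I*b - 28)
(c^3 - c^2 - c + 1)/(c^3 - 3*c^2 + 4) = (c^2 - 2*c + 1)/(c^2 - 4*c + 4)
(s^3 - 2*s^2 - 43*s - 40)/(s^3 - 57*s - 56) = (s + 5)/(s + 7)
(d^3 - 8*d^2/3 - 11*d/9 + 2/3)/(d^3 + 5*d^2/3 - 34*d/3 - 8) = (d - 1/3)/(d + 4)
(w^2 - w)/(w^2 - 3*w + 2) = w/(w - 2)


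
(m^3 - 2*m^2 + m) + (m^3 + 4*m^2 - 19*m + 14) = 2*m^3 + 2*m^2 - 18*m + 14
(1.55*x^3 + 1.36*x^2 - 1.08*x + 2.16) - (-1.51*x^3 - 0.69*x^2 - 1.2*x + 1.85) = 3.06*x^3 + 2.05*x^2 + 0.12*x + 0.31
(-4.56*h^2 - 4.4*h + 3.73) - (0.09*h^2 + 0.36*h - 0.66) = -4.65*h^2 - 4.76*h + 4.39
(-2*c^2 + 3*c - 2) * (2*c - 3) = -4*c^3 + 12*c^2 - 13*c + 6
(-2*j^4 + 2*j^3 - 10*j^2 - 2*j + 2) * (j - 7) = -2*j^5 + 16*j^4 - 24*j^3 + 68*j^2 + 16*j - 14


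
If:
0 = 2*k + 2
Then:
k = -1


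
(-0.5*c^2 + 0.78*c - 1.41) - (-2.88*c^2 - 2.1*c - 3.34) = 2.38*c^2 + 2.88*c + 1.93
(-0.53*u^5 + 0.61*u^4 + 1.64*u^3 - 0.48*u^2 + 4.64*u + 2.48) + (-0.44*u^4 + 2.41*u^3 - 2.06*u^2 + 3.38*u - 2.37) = -0.53*u^5 + 0.17*u^4 + 4.05*u^3 - 2.54*u^2 + 8.02*u + 0.11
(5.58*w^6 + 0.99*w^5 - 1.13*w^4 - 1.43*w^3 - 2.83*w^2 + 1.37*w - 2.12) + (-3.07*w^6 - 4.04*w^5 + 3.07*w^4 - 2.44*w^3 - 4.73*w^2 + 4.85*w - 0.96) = 2.51*w^6 - 3.05*w^5 + 1.94*w^4 - 3.87*w^3 - 7.56*w^2 + 6.22*w - 3.08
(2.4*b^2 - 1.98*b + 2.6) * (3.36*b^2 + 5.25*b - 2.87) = 8.064*b^4 + 5.9472*b^3 - 8.547*b^2 + 19.3326*b - 7.462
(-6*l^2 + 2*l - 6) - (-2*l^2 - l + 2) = -4*l^2 + 3*l - 8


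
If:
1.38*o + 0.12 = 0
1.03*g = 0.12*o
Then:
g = -0.01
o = -0.09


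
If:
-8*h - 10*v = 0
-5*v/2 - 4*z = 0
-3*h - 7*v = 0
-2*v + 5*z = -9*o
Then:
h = 0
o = 0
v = 0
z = 0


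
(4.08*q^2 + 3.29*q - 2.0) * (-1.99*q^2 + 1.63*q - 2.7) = -8.1192*q^4 + 0.103299999999999*q^3 - 1.6733*q^2 - 12.143*q + 5.4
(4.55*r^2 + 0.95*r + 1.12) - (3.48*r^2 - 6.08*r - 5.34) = 1.07*r^2 + 7.03*r + 6.46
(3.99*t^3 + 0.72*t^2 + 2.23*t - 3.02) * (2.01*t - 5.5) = 8.0199*t^4 - 20.4978*t^3 + 0.5223*t^2 - 18.3352*t + 16.61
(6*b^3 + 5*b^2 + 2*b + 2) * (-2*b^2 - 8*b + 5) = -12*b^5 - 58*b^4 - 14*b^3 + 5*b^2 - 6*b + 10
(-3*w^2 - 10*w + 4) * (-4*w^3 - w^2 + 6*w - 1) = 12*w^5 + 43*w^4 - 24*w^3 - 61*w^2 + 34*w - 4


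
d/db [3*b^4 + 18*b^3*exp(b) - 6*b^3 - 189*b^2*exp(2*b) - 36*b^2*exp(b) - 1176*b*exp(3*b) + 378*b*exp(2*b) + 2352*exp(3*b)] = 18*b^3*exp(b) + 12*b^3 - 378*b^2*exp(2*b) + 18*b^2*exp(b) - 18*b^2 - 3528*b*exp(3*b) + 378*b*exp(2*b) - 72*b*exp(b) + 5880*exp(3*b) + 378*exp(2*b)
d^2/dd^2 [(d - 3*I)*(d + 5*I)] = 2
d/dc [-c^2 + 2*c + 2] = 2 - 2*c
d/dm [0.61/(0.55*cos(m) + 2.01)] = 0.3355*sin(m)/(0.55*cos(m) + 2.01)^2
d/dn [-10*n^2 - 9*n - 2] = -20*n - 9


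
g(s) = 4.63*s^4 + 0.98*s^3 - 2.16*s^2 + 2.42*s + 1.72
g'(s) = 18.52*s^3 + 2.94*s^2 - 4.32*s + 2.42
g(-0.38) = 0.53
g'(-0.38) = 3.47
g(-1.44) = 10.74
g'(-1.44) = -40.56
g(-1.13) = 2.36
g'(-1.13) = -15.67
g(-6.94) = 10293.68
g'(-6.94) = -6016.41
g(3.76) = 957.78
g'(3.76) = 1012.22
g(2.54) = 202.71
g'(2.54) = 313.90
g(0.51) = 2.84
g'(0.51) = 3.44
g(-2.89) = 276.01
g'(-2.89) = -407.57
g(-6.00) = 5698.24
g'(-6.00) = -3866.14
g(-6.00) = 5698.24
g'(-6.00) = -3866.14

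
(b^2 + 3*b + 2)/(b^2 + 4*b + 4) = (b + 1)/(b + 2)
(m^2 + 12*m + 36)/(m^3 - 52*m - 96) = (m + 6)/(m^2 - 6*m - 16)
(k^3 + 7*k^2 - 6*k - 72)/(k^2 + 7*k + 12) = (k^2 + 3*k - 18)/(k + 3)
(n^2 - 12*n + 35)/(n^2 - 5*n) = (n - 7)/n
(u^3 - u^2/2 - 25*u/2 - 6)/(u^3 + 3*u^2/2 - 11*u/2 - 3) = (u - 4)/(u - 2)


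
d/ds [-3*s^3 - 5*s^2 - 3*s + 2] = -9*s^2 - 10*s - 3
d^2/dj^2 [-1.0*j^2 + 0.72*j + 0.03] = -2.00000000000000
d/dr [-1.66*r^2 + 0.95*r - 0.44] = 0.95 - 3.32*r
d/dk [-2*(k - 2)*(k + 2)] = -4*k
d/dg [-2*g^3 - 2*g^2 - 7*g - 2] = -6*g^2 - 4*g - 7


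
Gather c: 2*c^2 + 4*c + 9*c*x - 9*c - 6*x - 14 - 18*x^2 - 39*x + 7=2*c^2 + c*(9*x - 5) - 18*x^2 - 45*x - 7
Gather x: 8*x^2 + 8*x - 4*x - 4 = 8*x^2 + 4*x - 4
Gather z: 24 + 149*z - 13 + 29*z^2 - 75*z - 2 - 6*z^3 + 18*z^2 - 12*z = -6*z^3 + 47*z^2 + 62*z + 9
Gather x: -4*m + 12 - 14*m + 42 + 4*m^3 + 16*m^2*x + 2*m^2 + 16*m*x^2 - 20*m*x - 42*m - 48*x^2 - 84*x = 4*m^3 + 2*m^2 - 60*m + x^2*(16*m - 48) + x*(16*m^2 - 20*m - 84) + 54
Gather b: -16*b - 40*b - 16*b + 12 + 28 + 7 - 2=45 - 72*b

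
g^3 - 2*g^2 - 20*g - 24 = (g - 6)*(g + 2)^2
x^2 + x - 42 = (x - 6)*(x + 7)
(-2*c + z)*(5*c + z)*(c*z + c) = -10*c^3*z - 10*c^3 + 3*c^2*z^2 + 3*c^2*z + c*z^3 + c*z^2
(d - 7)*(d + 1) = d^2 - 6*d - 7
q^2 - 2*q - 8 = (q - 4)*(q + 2)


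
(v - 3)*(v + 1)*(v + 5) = v^3 + 3*v^2 - 13*v - 15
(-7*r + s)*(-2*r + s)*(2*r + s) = 28*r^3 - 4*r^2*s - 7*r*s^2 + s^3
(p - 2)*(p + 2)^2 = p^3 + 2*p^2 - 4*p - 8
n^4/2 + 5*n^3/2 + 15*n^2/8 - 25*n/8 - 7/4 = (n/2 + 1)*(n - 1)*(n + 1/2)*(n + 7/2)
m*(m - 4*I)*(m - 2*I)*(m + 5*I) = m^4 - I*m^3 + 22*m^2 - 40*I*m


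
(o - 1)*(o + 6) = o^2 + 5*o - 6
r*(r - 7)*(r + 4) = r^3 - 3*r^2 - 28*r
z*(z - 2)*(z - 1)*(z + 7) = z^4 + 4*z^3 - 19*z^2 + 14*z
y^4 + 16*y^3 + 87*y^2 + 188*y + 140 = (y + 2)^2*(y + 5)*(y + 7)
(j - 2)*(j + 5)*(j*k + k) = j^3*k + 4*j^2*k - 7*j*k - 10*k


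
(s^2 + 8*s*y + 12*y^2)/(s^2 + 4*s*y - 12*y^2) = (-s - 2*y)/(-s + 2*y)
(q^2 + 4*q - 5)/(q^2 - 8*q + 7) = (q + 5)/(q - 7)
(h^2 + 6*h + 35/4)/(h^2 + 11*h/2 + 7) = (h + 5/2)/(h + 2)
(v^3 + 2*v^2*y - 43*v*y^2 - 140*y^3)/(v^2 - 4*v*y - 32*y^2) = (-v^2 + 2*v*y + 35*y^2)/(-v + 8*y)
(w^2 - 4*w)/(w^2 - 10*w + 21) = w*(w - 4)/(w^2 - 10*w + 21)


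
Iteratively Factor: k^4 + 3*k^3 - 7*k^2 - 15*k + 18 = (k - 1)*(k^3 + 4*k^2 - 3*k - 18) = (k - 2)*(k - 1)*(k^2 + 6*k + 9) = (k - 2)*(k - 1)*(k + 3)*(k + 3)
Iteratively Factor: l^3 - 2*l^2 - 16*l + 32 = (l + 4)*(l^2 - 6*l + 8) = (l - 2)*(l + 4)*(l - 4)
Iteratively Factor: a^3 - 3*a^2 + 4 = (a - 2)*(a^2 - a - 2) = (a - 2)^2*(a + 1)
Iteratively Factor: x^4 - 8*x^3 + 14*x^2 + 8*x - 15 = (x + 1)*(x^3 - 9*x^2 + 23*x - 15) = (x - 3)*(x + 1)*(x^2 - 6*x + 5) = (x - 3)*(x - 1)*(x + 1)*(x - 5)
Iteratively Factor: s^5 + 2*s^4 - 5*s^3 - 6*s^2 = (s - 2)*(s^4 + 4*s^3 + 3*s^2) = (s - 2)*(s + 3)*(s^3 + s^2) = s*(s - 2)*(s + 3)*(s^2 + s) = s*(s - 2)*(s + 1)*(s + 3)*(s)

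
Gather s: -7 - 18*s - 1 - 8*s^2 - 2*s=-8*s^2 - 20*s - 8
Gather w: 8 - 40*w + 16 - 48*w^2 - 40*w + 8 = -48*w^2 - 80*w + 32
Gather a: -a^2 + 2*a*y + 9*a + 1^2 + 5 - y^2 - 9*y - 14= -a^2 + a*(2*y + 9) - y^2 - 9*y - 8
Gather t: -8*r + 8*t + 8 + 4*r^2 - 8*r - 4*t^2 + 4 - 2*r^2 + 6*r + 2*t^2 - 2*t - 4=2*r^2 - 10*r - 2*t^2 + 6*t + 8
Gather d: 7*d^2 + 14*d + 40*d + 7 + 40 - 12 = 7*d^2 + 54*d + 35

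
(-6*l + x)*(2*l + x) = -12*l^2 - 4*l*x + x^2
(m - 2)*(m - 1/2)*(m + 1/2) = m^3 - 2*m^2 - m/4 + 1/2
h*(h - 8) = h^2 - 8*h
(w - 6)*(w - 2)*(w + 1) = w^3 - 7*w^2 + 4*w + 12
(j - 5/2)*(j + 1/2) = j^2 - 2*j - 5/4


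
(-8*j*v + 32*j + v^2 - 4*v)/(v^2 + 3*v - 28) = (-8*j + v)/(v + 7)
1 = 1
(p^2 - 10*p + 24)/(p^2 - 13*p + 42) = (p - 4)/(p - 7)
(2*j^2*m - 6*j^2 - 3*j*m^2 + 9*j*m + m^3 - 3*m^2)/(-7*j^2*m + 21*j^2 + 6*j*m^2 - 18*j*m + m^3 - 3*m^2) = (-2*j + m)/(7*j + m)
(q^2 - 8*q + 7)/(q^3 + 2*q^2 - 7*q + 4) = (q - 7)/(q^2 + 3*q - 4)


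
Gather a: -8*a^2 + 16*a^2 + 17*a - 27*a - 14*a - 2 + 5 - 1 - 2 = 8*a^2 - 24*a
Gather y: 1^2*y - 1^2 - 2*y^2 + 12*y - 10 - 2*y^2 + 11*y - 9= -4*y^2 + 24*y - 20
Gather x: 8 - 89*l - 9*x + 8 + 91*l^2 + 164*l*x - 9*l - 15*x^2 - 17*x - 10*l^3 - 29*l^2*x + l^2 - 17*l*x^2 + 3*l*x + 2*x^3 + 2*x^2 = -10*l^3 + 92*l^2 - 98*l + 2*x^3 + x^2*(-17*l - 13) + x*(-29*l^2 + 167*l - 26) + 16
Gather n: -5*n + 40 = 40 - 5*n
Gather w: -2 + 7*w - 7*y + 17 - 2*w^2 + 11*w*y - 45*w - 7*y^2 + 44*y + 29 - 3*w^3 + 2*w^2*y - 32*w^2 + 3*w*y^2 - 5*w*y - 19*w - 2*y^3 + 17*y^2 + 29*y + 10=-3*w^3 + w^2*(2*y - 34) + w*(3*y^2 + 6*y - 57) - 2*y^3 + 10*y^2 + 66*y + 54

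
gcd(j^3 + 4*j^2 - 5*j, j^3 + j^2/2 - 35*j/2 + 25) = j + 5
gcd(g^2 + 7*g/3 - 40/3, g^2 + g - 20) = g + 5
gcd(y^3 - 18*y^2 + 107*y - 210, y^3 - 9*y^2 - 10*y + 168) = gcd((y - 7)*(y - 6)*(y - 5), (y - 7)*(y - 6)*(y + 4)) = y^2 - 13*y + 42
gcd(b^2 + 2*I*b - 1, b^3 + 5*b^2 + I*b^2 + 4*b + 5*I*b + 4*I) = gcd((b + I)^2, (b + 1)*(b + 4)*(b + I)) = b + I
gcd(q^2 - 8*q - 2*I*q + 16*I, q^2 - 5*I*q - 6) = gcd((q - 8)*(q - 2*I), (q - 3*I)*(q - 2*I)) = q - 2*I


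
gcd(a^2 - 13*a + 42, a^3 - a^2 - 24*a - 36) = a - 6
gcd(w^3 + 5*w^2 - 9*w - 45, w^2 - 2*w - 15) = w + 3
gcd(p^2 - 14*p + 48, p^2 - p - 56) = p - 8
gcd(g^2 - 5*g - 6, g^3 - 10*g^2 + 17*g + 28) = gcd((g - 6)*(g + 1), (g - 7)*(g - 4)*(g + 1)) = g + 1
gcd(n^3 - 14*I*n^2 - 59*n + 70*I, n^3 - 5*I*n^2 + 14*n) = n - 7*I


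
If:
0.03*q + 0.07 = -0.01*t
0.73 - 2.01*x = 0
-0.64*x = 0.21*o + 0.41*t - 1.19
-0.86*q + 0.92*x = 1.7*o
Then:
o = 1.63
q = -2.83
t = 1.50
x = 0.36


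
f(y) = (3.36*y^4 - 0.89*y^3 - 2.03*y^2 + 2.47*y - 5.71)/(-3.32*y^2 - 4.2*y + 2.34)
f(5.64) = -25.08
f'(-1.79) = -193.02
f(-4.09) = -26.41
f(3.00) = -5.77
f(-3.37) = -20.29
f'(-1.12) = -3.53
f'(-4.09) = 9.41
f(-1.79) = -29.45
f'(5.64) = -9.94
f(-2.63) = -15.73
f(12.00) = -128.99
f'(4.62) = -7.90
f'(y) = (6.64*y + 4.2)*(3.36*y^4 - 0.89*y^3 - 2.03*y^2 + 2.47*y - 5.71)/(-3.32*y^2 - 4.2*y + 2.34)^2 + (13.44*y^3 - 2.67*y^2 - 4.06*y + 2.47)/(-3.32*y^2 - 4.2*y + 2.34) = (-22.3104*y^5 - 39.3812*y^4 + 38.9256*y^3 + 10.4786*y^2 - 47.4148*y - 18.2022)/(11.0224*y^4 + 27.888*y^3 + 2.1024*y^2 - 19.656*y + 5.4756)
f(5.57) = -24.39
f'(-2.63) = 4.29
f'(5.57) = -9.80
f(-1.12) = -1.56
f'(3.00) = -4.73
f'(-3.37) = 7.53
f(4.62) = -15.98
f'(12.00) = -22.76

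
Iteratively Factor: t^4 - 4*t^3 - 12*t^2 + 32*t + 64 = (t + 2)*(t^3 - 6*t^2 + 32) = (t - 4)*(t + 2)*(t^2 - 2*t - 8) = (t - 4)^2*(t + 2)*(t + 2)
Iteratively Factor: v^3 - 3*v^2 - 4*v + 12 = (v - 3)*(v^2 - 4) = (v - 3)*(v - 2)*(v + 2)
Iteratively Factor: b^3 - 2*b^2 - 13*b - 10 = (b - 5)*(b^2 + 3*b + 2) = (b - 5)*(b + 2)*(b + 1)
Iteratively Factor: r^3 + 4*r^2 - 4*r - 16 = (r + 4)*(r^2 - 4) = (r + 2)*(r + 4)*(r - 2)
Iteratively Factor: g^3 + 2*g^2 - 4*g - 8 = (g + 2)*(g^2 - 4) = (g + 2)^2*(g - 2)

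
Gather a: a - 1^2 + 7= a + 6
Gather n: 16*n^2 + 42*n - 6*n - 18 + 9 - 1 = 16*n^2 + 36*n - 10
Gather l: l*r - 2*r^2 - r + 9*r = l*r - 2*r^2 + 8*r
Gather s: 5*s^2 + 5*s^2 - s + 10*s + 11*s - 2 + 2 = 10*s^2 + 20*s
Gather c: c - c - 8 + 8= 0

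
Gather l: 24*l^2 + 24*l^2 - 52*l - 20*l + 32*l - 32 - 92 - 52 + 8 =48*l^2 - 40*l - 168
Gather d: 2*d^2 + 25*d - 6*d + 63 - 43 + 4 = 2*d^2 + 19*d + 24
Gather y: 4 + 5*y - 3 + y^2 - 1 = y^2 + 5*y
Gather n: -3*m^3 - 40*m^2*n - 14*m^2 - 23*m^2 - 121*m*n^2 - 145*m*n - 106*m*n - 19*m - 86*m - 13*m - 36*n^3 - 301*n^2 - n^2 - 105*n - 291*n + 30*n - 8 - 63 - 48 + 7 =-3*m^3 - 37*m^2 - 118*m - 36*n^3 + n^2*(-121*m - 302) + n*(-40*m^2 - 251*m - 366) - 112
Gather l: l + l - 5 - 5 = 2*l - 10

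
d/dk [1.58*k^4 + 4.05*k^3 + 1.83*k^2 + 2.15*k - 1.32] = 6.32*k^3 + 12.15*k^2 + 3.66*k + 2.15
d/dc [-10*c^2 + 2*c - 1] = 2 - 20*c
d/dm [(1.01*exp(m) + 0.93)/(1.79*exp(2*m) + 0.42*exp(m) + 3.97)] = (-1.8079*exp(2*m) - 3.3294*exp(m) + 3.6191)*exp(m)/(3.2041*exp(4*m) + 1.5036*exp(3*m) + 14.389*exp(2*m) + 3.3348*exp(m) + 15.7609)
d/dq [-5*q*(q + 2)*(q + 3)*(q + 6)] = -20*q^3 - 165*q^2 - 360*q - 180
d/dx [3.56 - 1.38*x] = -1.38000000000000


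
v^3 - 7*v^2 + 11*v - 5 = (v - 5)*(v - 1)^2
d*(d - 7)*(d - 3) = d^3 - 10*d^2 + 21*d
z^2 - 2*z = z*(z - 2)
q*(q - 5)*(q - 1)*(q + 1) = q^4 - 5*q^3 - q^2 + 5*q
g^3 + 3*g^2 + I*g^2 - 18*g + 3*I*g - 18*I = (g - 3)*(g + 6)*(g + I)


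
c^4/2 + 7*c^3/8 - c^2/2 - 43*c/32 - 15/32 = (c/2 + 1/2)*(c - 5/4)*(c + 1/2)*(c + 3/2)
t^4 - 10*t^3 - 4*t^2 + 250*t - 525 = (t - 7)*(t - 5)*(t - 3)*(t + 5)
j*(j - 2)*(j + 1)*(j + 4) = j^4 + 3*j^3 - 6*j^2 - 8*j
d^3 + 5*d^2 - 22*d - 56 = (d - 4)*(d + 2)*(d + 7)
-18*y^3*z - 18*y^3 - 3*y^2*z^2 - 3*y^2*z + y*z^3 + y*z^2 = (-6*y + z)*(3*y + z)*(y*z + y)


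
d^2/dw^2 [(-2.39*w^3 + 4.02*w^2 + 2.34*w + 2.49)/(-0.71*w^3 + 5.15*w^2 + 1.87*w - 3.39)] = (13.425106*w^6 + 11.9616540000002*w^5 - 64.7792640000001*w^4 + 328.392388*w^3 - 820.829142*w^2 - 188.24121*w - 226.4223)/(0.357911*w^9 - 7.788345*w^8 + 53.664924*w^7 - 90.438248*w^6 - 215.716038*w^5 + 188.701302*w^4 + 213.82334*w^3 - 141.989472*w^2 - 64.470681*w + 38.958219)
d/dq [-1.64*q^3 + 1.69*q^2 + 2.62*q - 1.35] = -4.92*q^2 + 3.38*q + 2.62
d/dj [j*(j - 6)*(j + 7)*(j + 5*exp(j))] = 5*j^3*exp(j) + 4*j^3 + 20*j^2*exp(j) + 3*j^2 - 200*j*exp(j) - 84*j - 210*exp(j)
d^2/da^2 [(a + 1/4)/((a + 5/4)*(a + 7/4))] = 128*(64*a^3 + 48*a^2 - 276*a - 311)/(4096*a^6 + 36864*a^5 + 137472*a^4 + 271872*a^3 + 300720*a^2 + 176400*a + 42875)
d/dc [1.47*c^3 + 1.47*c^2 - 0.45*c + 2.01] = 4.41*c^2 + 2.94*c - 0.45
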